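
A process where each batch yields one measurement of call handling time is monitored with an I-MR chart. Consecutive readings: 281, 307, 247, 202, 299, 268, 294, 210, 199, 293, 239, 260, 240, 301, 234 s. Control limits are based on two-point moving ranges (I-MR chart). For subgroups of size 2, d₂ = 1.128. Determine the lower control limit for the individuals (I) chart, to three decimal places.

X̄ = (281 + 307 + 247 + 202 + 299 + 268 + 294 + 210 + 199 + 293 + 239 + 260 + 240 + 301 + 234) / 15 = 258.2667
Moving ranges: 26, 60, 45, 97, 31, 26, 84, 11, 94, 54, 21, 20, 61, 67; M̄R̄ = 697.0000 / 14 = 49.7857
LCL = X̄ − 3·M̄R̄/d₂ = 258.2667 − 3 × 49.7857 / 1.128 = 125.8579

125.858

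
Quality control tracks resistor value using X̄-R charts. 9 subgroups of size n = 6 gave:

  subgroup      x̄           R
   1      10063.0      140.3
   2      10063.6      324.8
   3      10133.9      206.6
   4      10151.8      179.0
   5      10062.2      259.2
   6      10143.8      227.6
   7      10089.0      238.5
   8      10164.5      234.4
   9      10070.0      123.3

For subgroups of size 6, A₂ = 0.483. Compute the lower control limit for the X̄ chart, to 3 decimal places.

10000.869

X̄̄ = (10063.0 + 10063.6 + 10133.9 + 10151.8 + 10062.2 + 10143.8 + 10089.0 + 10164.5 + 10070.0) / 9 = 90941.8000 / 9 = 10104.6444
R̄ = (140.3 + 324.8 + 206.6 + 179.0 + 259.2 + 227.6 + 238.5 + 234.4 + 123.3) / 9 = 1933.7000 / 9 = 214.8556
LCL = X̄̄ − A₂·R̄ = 10104.6444 − 0.483 × 214.8556 = 10000.8692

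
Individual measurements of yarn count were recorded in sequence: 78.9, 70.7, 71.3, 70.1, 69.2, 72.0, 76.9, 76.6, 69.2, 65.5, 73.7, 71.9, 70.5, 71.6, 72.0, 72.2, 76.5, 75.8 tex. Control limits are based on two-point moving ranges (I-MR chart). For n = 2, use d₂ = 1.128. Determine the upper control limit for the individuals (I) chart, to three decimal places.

X̄ = (78.9 + 70.7 + 71.3 + 70.1 + 69.2 + 72.0 + 76.9 + 76.6 + 69.2 + 65.5 + 73.7 + 71.9 + 70.5 + 71.6 + 72.0 + 72.2 + 76.5 + 75.8) / 18 = 72.4778
Moving ranges: 8.2, 0.6, 1.2, 0.9, 2.8, 4.9, 0.3, 7.4, 3.7, 8.2, 1.8, 1.4, 1.1, 0.4, 0.2, 4.3, 0.7; M̄R̄ = 48.1000 / 17 = 2.8294
UCL = X̄ + 3·M̄R̄/d₂ = 72.4778 + 3 × 2.8294 / 1.128 = 80.0028

80.003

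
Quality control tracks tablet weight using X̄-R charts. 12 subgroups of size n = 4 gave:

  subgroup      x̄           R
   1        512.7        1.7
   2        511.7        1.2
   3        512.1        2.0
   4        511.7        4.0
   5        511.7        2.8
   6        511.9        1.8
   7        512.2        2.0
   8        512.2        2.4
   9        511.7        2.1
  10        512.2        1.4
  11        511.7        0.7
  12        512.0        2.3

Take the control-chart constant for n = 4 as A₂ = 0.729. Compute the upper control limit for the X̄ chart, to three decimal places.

X̄̄ = (512.7 + 511.7 + 512.1 + 511.7 + 511.7 + 511.9 + 512.2 + 512.2 + 511.7 + 512.2 + 511.7 + 512.0) / 12 = 6143.8000 / 12 = 511.9833
R̄ = (1.7 + 1.2 + 2.0 + 4.0 + 2.8 + 1.8 + 2.0 + 2.4 + 2.1 + 1.4 + 0.7 + 2.3) / 12 = 24.4000 / 12 = 2.0333
UCL = X̄̄ + A₂·R̄ = 511.9833 + 0.729 × 2.0333 = 513.4656

513.466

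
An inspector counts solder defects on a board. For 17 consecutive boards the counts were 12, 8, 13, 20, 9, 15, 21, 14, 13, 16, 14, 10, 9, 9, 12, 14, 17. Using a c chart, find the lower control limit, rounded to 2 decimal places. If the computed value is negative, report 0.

c̄ = (12 + 8 + 13 + 20 + 9 + 15 + 21 + 14 + 13 + 16 + 14 + 10 + 9 + 9 + 12 + 14 + 17) / 17 = 226 / 17 = 13.2941
LCL = c̄ − 3√c̄ = 13.2941 − 3 × 3.6461 = 2.3558

2.36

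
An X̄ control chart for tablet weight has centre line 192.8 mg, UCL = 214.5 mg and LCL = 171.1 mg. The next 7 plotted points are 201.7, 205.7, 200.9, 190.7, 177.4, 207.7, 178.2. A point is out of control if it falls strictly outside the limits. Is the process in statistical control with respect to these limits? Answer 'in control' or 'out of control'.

in control

All 7 points lie within [171.1, 214.5].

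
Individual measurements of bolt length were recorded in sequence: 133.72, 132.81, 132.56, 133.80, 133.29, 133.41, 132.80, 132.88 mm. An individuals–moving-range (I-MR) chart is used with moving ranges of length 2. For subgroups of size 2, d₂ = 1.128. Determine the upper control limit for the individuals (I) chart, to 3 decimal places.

134.572

X̄ = (133.72 + 132.81 + 132.56 + 133.80 + 133.29 + 133.41 + 132.80 + 132.88) / 8 = 133.1587
Moving ranges: 0.91, 0.25, 1.24, 0.51, 0.12, 0.61, 0.08; M̄R̄ = 3.7200 / 7 = 0.5314
UCL = X̄ + 3·M̄R̄/d₂ = 133.1587 + 3 × 0.5314 / 1.128 = 134.5721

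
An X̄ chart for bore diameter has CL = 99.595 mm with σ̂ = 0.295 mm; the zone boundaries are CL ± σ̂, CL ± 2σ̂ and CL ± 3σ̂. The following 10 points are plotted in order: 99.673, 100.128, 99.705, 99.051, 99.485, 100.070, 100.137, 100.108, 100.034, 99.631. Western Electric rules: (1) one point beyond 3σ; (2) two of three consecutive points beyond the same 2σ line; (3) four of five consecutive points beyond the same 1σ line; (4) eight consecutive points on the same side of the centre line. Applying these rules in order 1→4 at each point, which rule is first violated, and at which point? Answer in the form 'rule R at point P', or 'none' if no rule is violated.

rule 3 at point 9

Zone of each point (C = within 1σ̂, B = 1σ̂–2σ̂, A = 2σ̂–3σ̂, * = beyond 3σ̂; sign = side of CL): 1:+C, 2:+B, 3:+C, 4:-B, 5:-C, 6:+B, 7:+B, 8:+B, 9:+B, 10:+C
Rule 3 (four of five consecutive points beyond the same 1σ limit) is satisfied at point 9.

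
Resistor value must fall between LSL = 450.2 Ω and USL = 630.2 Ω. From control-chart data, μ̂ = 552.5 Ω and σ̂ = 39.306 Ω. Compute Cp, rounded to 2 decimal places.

0.76

Cp = (USL − LSL) / (6σ̂) = (630.2 − 450.2) / (6 × 39.306) = 180.0000 / 235.8360 = 0.7632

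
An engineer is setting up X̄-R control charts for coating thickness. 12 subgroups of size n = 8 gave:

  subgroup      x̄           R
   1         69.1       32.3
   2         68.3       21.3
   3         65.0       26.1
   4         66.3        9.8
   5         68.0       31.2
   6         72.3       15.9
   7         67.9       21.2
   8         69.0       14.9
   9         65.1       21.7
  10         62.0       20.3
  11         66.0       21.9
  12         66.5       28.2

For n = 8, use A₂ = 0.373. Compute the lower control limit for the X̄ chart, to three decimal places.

58.894

X̄̄ = (69.1 + 68.3 + 65.0 + 66.3 + 68.0 + 72.3 + 67.9 + 69.0 + 65.1 + 62.0 + 66.0 + 66.5) / 12 = 805.5000 / 12 = 67.1250
R̄ = (32.3 + 21.3 + 26.1 + 9.8 + 31.2 + 15.9 + 21.2 + 14.9 + 21.7 + 20.3 + 21.9 + 28.2) / 12 = 264.8000 / 12 = 22.0667
LCL = X̄̄ − A₂·R̄ = 67.1250 − 0.373 × 22.0667 = 58.8941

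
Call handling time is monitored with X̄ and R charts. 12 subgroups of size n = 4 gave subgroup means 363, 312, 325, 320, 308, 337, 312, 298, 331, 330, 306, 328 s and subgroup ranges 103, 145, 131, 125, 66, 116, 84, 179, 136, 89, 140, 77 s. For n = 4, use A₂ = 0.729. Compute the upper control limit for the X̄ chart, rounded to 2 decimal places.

X̄̄ = (363 + 312 + 325 + 320 + 308 + 337 + 312 + 298 + 331 + 330 + 306 + 328) / 12 = 3870.0000 / 12 = 322.5000
R̄ = (103 + 145 + 131 + 125 + 66 + 116 + 84 + 179 + 136 + 89 + 140 + 77) / 12 = 1391.0000 / 12 = 115.9167
UCL = X̄̄ + A₂·R̄ = 322.5000 + 0.729 × 115.9167 = 407.0032

407.00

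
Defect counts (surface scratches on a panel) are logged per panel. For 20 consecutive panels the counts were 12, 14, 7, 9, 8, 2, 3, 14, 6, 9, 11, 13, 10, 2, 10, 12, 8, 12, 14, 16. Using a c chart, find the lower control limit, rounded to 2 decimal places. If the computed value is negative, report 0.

c̄ = (12 + 14 + 7 + 9 + 8 + 2 + 3 + 14 + 6 + 9 + 11 + 13 + 10 + 2 + 10 + 12 + 8 + 12 + 14 + 16) / 20 = 192 / 20 = 9.6000
LCL = c̄ − 3√c̄ = 9.6000 − 3 × 3.0984 = 0.3048

0.30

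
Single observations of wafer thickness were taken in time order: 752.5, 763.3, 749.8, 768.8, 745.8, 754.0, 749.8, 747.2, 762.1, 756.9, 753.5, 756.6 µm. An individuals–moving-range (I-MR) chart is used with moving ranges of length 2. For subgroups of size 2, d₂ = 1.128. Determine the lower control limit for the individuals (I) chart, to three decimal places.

X̄ = (752.5 + 763.3 + 749.8 + 768.8 + 745.8 + 754.0 + 749.8 + 747.2 + 762.1 + 756.9 + 753.5 + 756.6) / 12 = 755.0250
Moving ranges: 10.8, 13.5, 19.0, 23.0, 8.2, 4.2, 2.6, 14.9, 5.2, 3.4, 3.1; M̄R̄ = 107.9000 / 11 = 9.8091
LCL = X̄ − 3·M̄R̄/d₂ = 755.0250 − 3 × 9.8091 / 1.128 = 728.9370

728.937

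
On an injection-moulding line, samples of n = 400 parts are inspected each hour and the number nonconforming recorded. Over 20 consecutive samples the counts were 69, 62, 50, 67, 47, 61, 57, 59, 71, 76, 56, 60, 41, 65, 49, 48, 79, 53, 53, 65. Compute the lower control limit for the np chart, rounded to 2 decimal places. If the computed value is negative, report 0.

38.06

p̄ = Σdᵢ / (k·n) = 1188 / (20 × 400) = 0.14850
LCL = np̄ − 3·√(np̄(1−p̄)) = 59.4000 − 3 × 7.1119 = 38.0643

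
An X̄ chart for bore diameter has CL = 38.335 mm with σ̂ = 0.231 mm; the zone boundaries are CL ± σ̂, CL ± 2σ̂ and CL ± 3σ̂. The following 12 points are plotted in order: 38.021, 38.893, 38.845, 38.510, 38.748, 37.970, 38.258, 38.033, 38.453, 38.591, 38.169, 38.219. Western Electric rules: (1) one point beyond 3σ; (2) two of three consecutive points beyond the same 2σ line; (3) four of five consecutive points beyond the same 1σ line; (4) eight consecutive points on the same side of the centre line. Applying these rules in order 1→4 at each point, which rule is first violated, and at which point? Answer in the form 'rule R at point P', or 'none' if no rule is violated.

Zone of each point (C = within 1σ̂, B = 1σ̂–2σ̂, A = 2σ̂–3σ̂, * = beyond 3σ̂; sign = side of CL): 1:-B, 2:+A, 3:+A, 4:+C, 5:+B, 6:-B, 7:-C, 8:-B, 9:+C, 10:+B, 11:-C, 12:-C
Rule 2 (two of three consecutive points beyond the same 2σ limit) is satisfied at point 3.

rule 2 at point 3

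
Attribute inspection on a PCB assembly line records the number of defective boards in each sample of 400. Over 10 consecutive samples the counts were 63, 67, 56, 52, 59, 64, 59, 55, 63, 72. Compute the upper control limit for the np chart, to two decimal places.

82.57

p̄ = Σdᵢ / (k·n) = 610 / (10 × 400) = 0.15250
UCL = np̄ + 3·√(np̄(1−p̄)) = 61.0000 + 3 × √(61.0000×0.84750) = 61.0000 + 3 × 7.1901 = 82.5703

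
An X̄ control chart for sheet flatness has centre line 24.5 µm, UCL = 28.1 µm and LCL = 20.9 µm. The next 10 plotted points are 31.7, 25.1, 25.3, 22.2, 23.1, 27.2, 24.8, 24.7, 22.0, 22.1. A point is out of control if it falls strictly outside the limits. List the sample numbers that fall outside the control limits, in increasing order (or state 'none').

1

Compare each point to [20.9, 28.1]: sample 1 = 31.7 > UCL.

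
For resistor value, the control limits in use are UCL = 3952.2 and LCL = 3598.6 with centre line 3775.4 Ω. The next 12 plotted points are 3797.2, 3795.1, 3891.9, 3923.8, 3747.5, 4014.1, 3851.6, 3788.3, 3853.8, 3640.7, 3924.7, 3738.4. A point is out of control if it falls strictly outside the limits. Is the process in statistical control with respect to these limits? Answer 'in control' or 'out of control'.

Compare each point to [3598.6, 3952.2]: sample 6 = 4014.1 > UCL.

out of control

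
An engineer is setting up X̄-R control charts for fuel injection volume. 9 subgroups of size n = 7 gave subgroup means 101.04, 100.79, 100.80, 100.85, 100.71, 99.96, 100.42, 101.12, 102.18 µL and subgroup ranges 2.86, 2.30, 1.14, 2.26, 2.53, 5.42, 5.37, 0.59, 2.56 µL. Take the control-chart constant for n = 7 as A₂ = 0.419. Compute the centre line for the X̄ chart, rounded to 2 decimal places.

X̄̄ = (101.04 + 100.79 + 100.80 + 100.85 + 100.71 + 99.96 + 100.42 + 101.12 + 102.18) / 9 = 907.8700 / 9 = 100.8744
CL = X̄̄ = 100.8744

100.87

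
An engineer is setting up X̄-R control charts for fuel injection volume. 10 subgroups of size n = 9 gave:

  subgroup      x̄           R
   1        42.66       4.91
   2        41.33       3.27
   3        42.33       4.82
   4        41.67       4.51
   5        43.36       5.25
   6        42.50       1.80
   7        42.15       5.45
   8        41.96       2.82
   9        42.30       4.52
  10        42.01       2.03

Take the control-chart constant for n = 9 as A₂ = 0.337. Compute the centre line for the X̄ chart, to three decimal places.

42.227

X̄̄ = (42.66 + 41.33 + 42.33 + 41.67 + 43.36 + 42.50 + 42.15 + 41.96 + 42.30 + 42.01) / 10 = 422.2700 / 10 = 42.2270
CL = X̄̄ = 42.2270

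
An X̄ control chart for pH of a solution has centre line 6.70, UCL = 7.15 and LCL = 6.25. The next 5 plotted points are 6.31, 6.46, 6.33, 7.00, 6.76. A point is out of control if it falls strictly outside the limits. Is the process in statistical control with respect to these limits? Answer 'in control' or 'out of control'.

All 5 points lie within [6.25, 7.15].

in control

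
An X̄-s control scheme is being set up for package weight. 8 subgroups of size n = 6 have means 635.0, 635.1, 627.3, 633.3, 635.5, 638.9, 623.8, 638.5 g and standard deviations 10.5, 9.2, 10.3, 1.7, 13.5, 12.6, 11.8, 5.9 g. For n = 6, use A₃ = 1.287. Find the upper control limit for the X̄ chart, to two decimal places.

645.57

X̄̄ = (635.0 + 635.1 + 627.3 + 633.3 + 635.5 + 638.9 + 623.8 + 638.5) / 8 = 633.4250
s̄ = (10.5 + 9.2 + 10.3 + 1.7 + 13.5 + 12.6 + 11.8 + 5.9) / 8 = 9.4375
UCL = X̄̄ + A₃·s̄ = 633.4250 + 1.287 × 9.4375 = 645.5711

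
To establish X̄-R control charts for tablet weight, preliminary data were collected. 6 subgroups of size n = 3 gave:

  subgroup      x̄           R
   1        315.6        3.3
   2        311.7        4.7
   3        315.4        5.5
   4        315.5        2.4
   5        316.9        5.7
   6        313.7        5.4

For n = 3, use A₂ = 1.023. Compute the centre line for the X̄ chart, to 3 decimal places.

X̄̄ = (315.6 + 311.7 + 315.4 + 315.5 + 316.9 + 313.7) / 6 = 1888.8000 / 6 = 314.8000
CL = X̄̄ = 314.8000

314.800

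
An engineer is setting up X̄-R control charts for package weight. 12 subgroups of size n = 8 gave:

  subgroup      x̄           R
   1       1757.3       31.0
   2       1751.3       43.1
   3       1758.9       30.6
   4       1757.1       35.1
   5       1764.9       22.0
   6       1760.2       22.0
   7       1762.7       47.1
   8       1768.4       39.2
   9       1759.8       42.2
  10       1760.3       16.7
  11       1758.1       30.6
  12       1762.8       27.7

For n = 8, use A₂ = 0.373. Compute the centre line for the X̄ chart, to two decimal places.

1760.15

X̄̄ = (1757.3 + 1751.3 + 1758.9 + 1757.1 + 1764.9 + 1760.2 + 1762.7 + 1768.4 + 1759.8 + 1760.3 + 1758.1 + 1762.8) / 12 = 21121.8000 / 12 = 1760.1500
CL = X̄̄ = 1760.1500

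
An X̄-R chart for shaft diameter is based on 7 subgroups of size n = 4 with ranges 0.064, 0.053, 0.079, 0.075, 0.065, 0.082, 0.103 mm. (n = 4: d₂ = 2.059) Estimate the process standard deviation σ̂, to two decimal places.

0.04

R̄ = (0.064 + 0.053 + 0.079 + 0.075 + 0.065 + 0.082 + 0.103) / 7 = 0.0744
σ̂ = R̄ / d₂ = 0.0744 / 2.059 = 0.0361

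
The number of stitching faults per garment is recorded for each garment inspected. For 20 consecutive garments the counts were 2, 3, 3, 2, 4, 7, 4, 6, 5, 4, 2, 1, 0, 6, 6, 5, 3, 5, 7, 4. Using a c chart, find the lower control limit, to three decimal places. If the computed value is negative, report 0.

c̄ = (2 + 3 + 3 + 2 + 4 + 7 + 4 + 6 + 5 + 4 + 2 + 1 + 0 + 6 + 6 + 5 + 3 + 5 + 7 + 4) / 20 = 79 / 20 = 3.9500
LCL = c̄ − 3√c̄ = 3.9500 − 3 × 1.9875 = -2.0124 → 0 (cannot be negative)

0.000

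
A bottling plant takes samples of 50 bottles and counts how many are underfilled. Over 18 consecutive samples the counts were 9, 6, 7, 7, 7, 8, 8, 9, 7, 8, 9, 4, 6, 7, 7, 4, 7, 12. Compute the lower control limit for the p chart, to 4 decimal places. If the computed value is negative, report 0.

p̄ = Σdᵢ / (k·n) = 132 / (18 × 50) = 0.14667
LCL = p̄ − 3·√(p̄(1−p̄)/n) = 0.14667 − 3 × 0.05003 = -0.00343 → 0 (negative, so LCL = 0)

0.0000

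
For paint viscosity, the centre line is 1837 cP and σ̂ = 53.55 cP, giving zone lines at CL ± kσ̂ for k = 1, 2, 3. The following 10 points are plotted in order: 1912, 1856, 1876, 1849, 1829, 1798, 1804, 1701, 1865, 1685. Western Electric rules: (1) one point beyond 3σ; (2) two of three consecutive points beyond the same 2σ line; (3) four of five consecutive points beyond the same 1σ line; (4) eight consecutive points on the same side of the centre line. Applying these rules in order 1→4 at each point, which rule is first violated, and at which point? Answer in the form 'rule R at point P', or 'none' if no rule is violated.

rule 2 at point 10

Zone of each point (C = within 1σ̂, B = 1σ̂–2σ̂, A = 2σ̂–3σ̂, * = beyond 3σ̂; sign = side of CL): 1:+B, 2:+C, 3:+C, 4:+C, 5:-C, 6:-C, 7:-C, 8:-A, 9:+C, 10:-A
Rule 2 (two of three consecutive points beyond the same 2σ limit) is satisfied at point 10.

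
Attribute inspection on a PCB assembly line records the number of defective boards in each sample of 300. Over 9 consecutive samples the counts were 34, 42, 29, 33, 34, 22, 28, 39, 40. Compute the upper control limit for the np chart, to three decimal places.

p̄ = Σdᵢ / (k·n) = 301 / (9 × 300) = 0.11148
UCL = np̄ + 3·√(np̄(1−p̄)) = 33.4444 + 3 × √(33.4444×0.88852) = 33.4444 + 3 × 5.4512 = 49.7982

49.798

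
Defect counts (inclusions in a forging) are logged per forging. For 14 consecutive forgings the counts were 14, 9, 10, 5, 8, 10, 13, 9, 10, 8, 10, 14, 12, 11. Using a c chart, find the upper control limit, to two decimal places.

c̄ = (14 + 9 + 10 + 5 + 8 + 10 + 13 + 9 + 10 + 8 + 10 + 14 + 12 + 11) / 14 = 143 / 14 = 10.2143
UCL = c̄ + 3√c̄ = 10.2143 + 3 × √10.2143 = 10.2143 + 3 × 3.1960 = 19.8022

19.80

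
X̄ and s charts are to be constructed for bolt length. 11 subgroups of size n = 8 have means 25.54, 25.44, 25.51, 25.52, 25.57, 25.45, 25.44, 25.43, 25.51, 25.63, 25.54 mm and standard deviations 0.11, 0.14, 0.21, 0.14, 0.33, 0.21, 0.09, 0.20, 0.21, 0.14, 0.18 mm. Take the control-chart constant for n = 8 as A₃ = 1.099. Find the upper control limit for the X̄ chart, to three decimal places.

X̄̄ = (25.54 + 25.44 + 25.51 + 25.52 + 25.57 + 25.45 + 25.44 + 25.43 + 25.51 + 25.63 + 25.54) / 11 = 25.5073
s̄ = (0.11 + 0.14 + 0.21 + 0.14 + 0.33 + 0.21 + 0.09 + 0.20 + 0.21 + 0.14 + 0.18) / 11 = 0.1782
UCL = X̄̄ + A₃·s̄ = 25.5073 + 1.099 × 0.1782 = 25.7031

25.703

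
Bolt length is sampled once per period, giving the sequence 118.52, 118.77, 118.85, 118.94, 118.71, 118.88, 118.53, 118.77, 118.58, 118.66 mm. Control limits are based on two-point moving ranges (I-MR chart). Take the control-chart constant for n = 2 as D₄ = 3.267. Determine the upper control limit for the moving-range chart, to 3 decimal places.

Moving ranges: 0.25, 0.08, 0.09, 0.23, 0.17, 0.35, 0.24, 0.19, 0.08; M̄R̄ = 1.6800 / 9 = 0.1867
UCL_MR = D₄·M̄R̄ = 3.267 × 0.1867 = 0.6098

0.610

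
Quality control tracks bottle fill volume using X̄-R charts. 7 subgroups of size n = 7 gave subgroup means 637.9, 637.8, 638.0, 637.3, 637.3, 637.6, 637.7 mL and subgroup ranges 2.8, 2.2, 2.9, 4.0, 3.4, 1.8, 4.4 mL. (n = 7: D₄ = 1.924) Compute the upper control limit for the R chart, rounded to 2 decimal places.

R̄ = (2.8 + 2.2 + 2.9 + 4.0 + 3.4 + 1.8 + 4.4) / 7 = 21.5000 / 7 = 3.0714
UCL_R = D₄·R̄ = 1.924 × 3.0714 = 5.9094

5.91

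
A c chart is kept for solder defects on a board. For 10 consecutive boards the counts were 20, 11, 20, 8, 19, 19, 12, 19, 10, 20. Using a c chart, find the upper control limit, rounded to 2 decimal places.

27.72

c̄ = (20 + 11 + 20 + 8 + 19 + 19 + 12 + 19 + 10 + 20) / 10 = 158 / 10 = 15.8000
UCL = c̄ + 3√c̄ = 15.8000 + 3 × √15.8000 = 15.8000 + 3 × 3.9749 = 27.7248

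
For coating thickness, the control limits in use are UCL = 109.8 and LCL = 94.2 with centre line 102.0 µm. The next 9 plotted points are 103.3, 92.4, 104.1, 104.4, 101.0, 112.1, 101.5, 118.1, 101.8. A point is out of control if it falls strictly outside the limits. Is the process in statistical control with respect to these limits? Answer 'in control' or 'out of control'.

Compare each point to [94.2, 109.8]: sample 2 = 92.4 < LCL; sample 6 = 112.1 > UCL; sample 8 = 118.1 > UCL.

out of control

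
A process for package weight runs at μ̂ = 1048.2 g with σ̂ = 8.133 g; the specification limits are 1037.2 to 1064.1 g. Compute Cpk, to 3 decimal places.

0.451

Cpu = (USL − μ̂) / (3σ̂) = (1064.1 − 1048.2) / (3 × 8.133) = 0.6517; Cpl = (μ̂ − LSL) / (3σ̂) = (1048.2 − 1037.2) / (3 × 8.133) = 0.4508; Cpk = min(Cpu, Cpl) = 0.4508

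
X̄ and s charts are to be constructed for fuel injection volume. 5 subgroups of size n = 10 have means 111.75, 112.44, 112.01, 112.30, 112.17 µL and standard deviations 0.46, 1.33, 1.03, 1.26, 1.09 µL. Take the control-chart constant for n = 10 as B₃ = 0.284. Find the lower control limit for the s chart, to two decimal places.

s̄ = (0.46 + 1.33 + 1.03 + 1.26 + 1.09) / 5 = 1.0340
LCL_s = B₃·s̄ = 0.284 × 1.0340 = 0.2937

0.29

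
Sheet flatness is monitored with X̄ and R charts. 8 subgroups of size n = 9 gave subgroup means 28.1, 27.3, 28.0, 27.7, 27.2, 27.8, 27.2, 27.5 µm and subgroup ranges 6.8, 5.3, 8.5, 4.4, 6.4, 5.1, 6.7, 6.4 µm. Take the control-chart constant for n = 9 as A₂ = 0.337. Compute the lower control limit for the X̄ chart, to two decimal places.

X̄̄ = (28.1 + 27.3 + 28.0 + 27.7 + 27.2 + 27.8 + 27.2 + 27.5) / 8 = 220.8000 / 8 = 27.6000
R̄ = (6.8 + 5.3 + 8.5 + 4.4 + 6.4 + 5.1 + 6.7 + 6.4) / 8 = 49.6000 / 8 = 6.2000
LCL = X̄̄ − A₂·R̄ = 27.6000 − 0.337 × 6.2000 = 25.5106

25.51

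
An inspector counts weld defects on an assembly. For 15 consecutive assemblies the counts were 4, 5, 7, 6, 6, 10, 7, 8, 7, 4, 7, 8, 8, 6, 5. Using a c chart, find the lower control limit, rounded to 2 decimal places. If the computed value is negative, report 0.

0.00

c̄ = (4 + 5 + 7 + 6 + 6 + 10 + 7 + 8 + 7 + 4 + 7 + 8 + 8 + 6 + 5) / 15 = 98 / 15 = 6.5333
LCL = c̄ − 3√c̄ = 6.5333 − 3 × 2.5560 = -1.1348 → 0 (cannot be negative)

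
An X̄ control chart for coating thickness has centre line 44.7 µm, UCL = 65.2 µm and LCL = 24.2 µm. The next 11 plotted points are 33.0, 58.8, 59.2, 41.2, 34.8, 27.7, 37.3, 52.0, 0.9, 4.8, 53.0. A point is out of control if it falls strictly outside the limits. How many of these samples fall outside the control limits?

Compare each point to [24.2, 65.2]: sample 9 = 0.9 < LCL; sample 10 = 4.8 < LCL.

2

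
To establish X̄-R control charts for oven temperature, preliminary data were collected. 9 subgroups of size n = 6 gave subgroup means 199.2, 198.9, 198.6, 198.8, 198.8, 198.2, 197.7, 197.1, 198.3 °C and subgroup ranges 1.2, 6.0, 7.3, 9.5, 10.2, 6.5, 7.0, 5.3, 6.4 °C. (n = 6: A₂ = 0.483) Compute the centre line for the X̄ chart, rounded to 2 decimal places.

198.40

X̄̄ = (199.2 + 198.9 + 198.6 + 198.8 + 198.8 + 198.2 + 197.7 + 197.1 + 198.3) / 9 = 1785.6000 / 9 = 198.4000
CL = X̄̄ = 198.4000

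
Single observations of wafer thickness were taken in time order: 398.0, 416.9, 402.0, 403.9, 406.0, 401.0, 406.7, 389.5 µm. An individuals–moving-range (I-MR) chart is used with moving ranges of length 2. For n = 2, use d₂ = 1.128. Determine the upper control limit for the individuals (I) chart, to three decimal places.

X̄ = (398.0 + 416.9 + 402.0 + 403.9 + 406.0 + 401.0 + 406.7 + 389.5) / 8 = 403.0000
Moving ranges: 18.9, 14.9, 1.9, 2.1, 5.0, 5.7, 17.2; M̄R̄ = 65.7000 / 7 = 9.3857
UCL = X̄ + 3·M̄R̄/d₂ = 403.0000 + 3 × 9.3857 / 1.128 = 427.9620

427.962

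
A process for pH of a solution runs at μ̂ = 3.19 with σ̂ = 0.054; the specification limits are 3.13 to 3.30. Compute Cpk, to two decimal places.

0.37

Cpu = (USL − μ̂) / (3σ̂) = (3.30 − 3.19) / (3 × 0.054) = 0.6790; Cpl = (μ̂ − LSL) / (3σ̂) = (3.19 − 3.13) / (3 × 0.054) = 0.3704; Cpk = min(Cpu, Cpl) = 0.3704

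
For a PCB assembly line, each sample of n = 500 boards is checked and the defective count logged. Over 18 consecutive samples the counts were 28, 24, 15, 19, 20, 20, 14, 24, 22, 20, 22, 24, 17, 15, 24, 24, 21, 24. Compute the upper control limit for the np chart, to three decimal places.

p̄ = Σdᵢ / (k·n) = 377 / (18 × 500) = 0.04189
UCL = np̄ + 3·√(np̄(1−p̄)) = 20.9444 + 3 × √(20.9444×0.95811) = 20.9444 + 3 × 4.4796 = 34.3833

34.383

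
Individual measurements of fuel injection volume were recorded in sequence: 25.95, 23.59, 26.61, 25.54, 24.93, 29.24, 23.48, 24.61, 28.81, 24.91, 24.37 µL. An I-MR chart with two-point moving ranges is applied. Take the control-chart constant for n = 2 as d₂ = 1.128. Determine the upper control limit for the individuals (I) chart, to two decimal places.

X̄ = (25.95 + 23.59 + 26.61 + 25.54 + 24.93 + 29.24 + 23.48 + 24.61 + 28.81 + 24.91 + 24.37) / 11 = 25.6400
Moving ranges: 2.36, 3.02, 1.07, 0.61, 4.31, 5.76, 1.13, 4.20, 3.90, 0.54; M̄R̄ = 26.9000 / 10 = 2.6900
UCL = X̄ + 3·M̄R̄/d₂ = 25.6400 + 3 × 2.6900 / 1.128 = 32.7943

32.79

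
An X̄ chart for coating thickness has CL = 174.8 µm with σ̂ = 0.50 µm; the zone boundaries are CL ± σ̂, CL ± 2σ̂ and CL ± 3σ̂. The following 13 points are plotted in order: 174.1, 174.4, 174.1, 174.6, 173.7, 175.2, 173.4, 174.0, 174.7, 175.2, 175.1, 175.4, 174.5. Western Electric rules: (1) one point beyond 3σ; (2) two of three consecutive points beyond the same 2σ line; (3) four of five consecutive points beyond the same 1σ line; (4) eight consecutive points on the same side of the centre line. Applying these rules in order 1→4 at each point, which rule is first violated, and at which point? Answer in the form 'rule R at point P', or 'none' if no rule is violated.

rule 2 at point 7

Zone of each point (C = within 1σ̂, B = 1σ̂–2σ̂, A = 2σ̂–3σ̂, * = beyond 3σ̂; sign = side of CL): 1:-B, 2:-C, 3:-B, 4:-C, 5:-A, 6:+C, 7:-A, 8:-B, 9:-C, 10:+C, 11:+C, 12:+B, 13:-C
Rule 2 (two of three consecutive points beyond the same 2σ limit) is satisfied at point 7.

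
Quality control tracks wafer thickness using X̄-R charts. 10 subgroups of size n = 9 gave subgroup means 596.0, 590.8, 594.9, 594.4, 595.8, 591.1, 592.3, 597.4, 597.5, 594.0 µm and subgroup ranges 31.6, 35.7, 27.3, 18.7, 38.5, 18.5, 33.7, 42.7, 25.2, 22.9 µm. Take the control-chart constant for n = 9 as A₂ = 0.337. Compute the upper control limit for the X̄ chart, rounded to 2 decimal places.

X̄̄ = (596.0 + 590.8 + 594.9 + 594.4 + 595.8 + 591.1 + 592.3 + 597.4 + 597.5 + 594.0) / 10 = 5944.2000 / 10 = 594.4200
R̄ = (31.6 + 35.7 + 27.3 + 18.7 + 38.5 + 18.5 + 33.7 + 42.7 + 25.2 + 22.9) / 10 = 294.8000 / 10 = 29.4800
UCL = X̄̄ + A₂·R̄ = 594.4200 + 0.337 × 29.4800 = 604.3548

604.35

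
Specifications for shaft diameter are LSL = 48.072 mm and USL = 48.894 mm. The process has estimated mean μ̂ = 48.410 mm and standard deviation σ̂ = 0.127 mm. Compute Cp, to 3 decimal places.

1.079

Cp = (USL − LSL) / (6σ̂) = (48.894 − 48.072) / (6 × 0.127) = 0.8220 / 0.7620 = 1.0787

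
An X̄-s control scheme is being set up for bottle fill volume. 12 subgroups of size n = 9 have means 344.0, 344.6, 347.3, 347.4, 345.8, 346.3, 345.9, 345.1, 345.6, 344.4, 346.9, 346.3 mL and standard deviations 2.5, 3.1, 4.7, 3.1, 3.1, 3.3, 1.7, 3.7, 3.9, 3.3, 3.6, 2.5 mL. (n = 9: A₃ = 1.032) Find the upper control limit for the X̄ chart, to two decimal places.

349.11

X̄̄ = (344.0 + 344.6 + 347.3 + 347.4 + 345.8 + 346.3 + 345.9 + 345.1 + 345.6 + 344.4 + 346.9 + 346.3) / 12 = 345.8000
s̄ = (2.5 + 3.1 + 4.7 + 3.1 + 3.1 + 3.3 + 1.7 + 3.7 + 3.9 + 3.3 + 3.6 + 2.5) / 12 = 3.2083
UCL = X̄̄ + A₃·s̄ = 345.8000 + 1.032 × 3.2083 = 349.1110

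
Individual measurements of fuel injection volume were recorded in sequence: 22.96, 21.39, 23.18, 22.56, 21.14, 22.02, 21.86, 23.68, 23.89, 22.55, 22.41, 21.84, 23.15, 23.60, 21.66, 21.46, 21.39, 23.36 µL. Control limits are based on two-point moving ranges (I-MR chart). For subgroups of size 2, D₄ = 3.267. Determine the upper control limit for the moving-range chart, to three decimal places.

Moving ranges: 1.57, 1.79, 0.62, 1.42, 0.88, 0.16, 1.82, 0.21, 1.34, 0.14, 0.57, 1.31, 0.45, 1.94, 0.20, 0.07, 1.97; M̄R̄ = 16.4600 / 17 = 0.9682
UCL_MR = D₄·M̄R̄ = 3.267 × 0.9682 = 3.1632

3.163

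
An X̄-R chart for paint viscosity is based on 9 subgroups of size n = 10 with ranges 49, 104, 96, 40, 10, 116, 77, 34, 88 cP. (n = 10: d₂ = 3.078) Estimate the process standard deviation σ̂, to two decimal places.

22.16

R̄ = (49 + 104 + 96 + 40 + 10 + 116 + 77 + 34 + 88) / 9 = 68.2222
σ̂ = R̄ / d₂ = 68.2222 / 3.078 = 22.1645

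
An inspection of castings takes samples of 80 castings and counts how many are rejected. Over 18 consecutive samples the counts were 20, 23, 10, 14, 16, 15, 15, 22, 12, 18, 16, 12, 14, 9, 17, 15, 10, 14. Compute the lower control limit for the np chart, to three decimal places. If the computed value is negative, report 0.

p̄ = Σdᵢ / (k·n) = 272 / (18 × 80) = 0.18889
LCL = np̄ − 3·√(np̄(1−p̄)) = 15.1111 − 3 × 3.5010 = 4.6082

4.608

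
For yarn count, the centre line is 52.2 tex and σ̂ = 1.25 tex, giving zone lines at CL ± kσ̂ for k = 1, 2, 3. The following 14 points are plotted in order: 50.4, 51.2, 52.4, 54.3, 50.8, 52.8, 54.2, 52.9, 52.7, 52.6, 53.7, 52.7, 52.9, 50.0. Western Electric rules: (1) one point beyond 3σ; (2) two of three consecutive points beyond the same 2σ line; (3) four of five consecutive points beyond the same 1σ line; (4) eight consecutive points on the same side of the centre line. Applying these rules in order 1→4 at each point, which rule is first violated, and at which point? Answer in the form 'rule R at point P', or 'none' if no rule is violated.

Zone of each point (C = within 1σ̂, B = 1σ̂–2σ̂, A = 2σ̂–3σ̂, * = beyond 3σ̂; sign = side of CL): 1:-B, 2:-C, 3:+C, 4:+B, 5:-B, 6:+C, 7:+B, 8:+C, 9:+C, 10:+C, 11:+B, 12:+C, 13:+C, 14:-B
Rule 4 (eight consecutive points on the same side of the centre line) is satisfied at point 13.

rule 4 at point 13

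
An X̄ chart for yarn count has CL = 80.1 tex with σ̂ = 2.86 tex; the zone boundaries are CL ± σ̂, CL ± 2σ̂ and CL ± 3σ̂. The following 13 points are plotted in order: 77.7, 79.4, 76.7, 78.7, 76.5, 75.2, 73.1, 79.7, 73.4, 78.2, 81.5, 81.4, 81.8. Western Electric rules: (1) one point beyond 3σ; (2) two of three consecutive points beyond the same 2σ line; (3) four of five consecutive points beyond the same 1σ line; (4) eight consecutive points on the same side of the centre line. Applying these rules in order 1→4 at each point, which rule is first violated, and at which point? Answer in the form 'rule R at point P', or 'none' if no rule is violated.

rule 3 at point 7

Zone of each point (C = within 1σ̂, B = 1σ̂–2σ̂, A = 2σ̂–3σ̂, * = beyond 3σ̂; sign = side of CL): 1:-C, 2:-C, 3:-B, 4:-C, 5:-B, 6:-B, 7:-A, 8:-C, 9:-A, 10:-C, 11:+C, 12:+C, 13:+C
Rule 3 (four of five consecutive points beyond the same 1σ limit) is satisfied at point 7.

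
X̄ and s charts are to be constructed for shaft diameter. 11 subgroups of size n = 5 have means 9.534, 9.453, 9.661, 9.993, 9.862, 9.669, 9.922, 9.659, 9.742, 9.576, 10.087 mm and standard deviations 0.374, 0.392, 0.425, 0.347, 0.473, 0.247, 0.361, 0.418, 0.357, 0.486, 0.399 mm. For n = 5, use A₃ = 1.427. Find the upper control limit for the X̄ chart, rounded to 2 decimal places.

10.30

X̄̄ = (9.534 + 9.453 + 9.661 + 9.993 + 9.862 + 9.669 + 9.922 + 9.659 + 9.742 + 9.576 + 10.087) / 11 = 9.7416
s̄ = (0.374 + 0.392 + 0.425 + 0.347 + 0.473 + 0.247 + 0.361 + 0.418 + 0.357 + 0.486 + 0.399) / 11 = 0.3890
UCL = X̄̄ + A₃·s̄ = 9.7416 + 1.427 × 0.3890 = 10.2967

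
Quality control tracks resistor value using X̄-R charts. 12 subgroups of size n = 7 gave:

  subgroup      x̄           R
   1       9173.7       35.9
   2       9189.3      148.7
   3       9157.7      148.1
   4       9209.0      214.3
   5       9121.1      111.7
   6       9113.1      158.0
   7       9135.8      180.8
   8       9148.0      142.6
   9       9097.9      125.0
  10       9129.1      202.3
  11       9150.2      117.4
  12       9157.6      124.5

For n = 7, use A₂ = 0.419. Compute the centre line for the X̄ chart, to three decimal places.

X̄̄ = (9173.7 + 9189.3 + 9157.7 + 9209.0 + 9121.1 + 9113.1 + 9135.8 + 9148.0 + 9097.9 + 9129.1 + 9150.2 + 9157.6) / 12 = 109782.5000 / 12 = 9148.5417
CL = X̄̄ = 9148.5417

9148.542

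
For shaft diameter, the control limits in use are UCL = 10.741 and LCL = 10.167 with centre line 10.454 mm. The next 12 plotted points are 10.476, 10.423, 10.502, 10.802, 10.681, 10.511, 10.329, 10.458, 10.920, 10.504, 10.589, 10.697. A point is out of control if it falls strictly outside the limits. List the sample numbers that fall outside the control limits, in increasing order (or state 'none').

4, 9

Compare each point to [10.167, 10.741]: sample 4 = 10.802 > UCL; sample 9 = 10.920 > UCL.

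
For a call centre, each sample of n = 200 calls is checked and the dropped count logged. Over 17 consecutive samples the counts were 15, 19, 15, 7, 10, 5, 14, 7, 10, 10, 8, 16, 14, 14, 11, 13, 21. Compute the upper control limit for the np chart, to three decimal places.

p̄ = Σdᵢ / (k·n) = 209 / (17 × 200) = 0.06147
UCL = np̄ + 3·√(np̄(1−p̄)) = 12.2941 + 3 × √(12.2941×0.93853) = 12.2941 + 3 × 3.3968 = 22.4846

22.485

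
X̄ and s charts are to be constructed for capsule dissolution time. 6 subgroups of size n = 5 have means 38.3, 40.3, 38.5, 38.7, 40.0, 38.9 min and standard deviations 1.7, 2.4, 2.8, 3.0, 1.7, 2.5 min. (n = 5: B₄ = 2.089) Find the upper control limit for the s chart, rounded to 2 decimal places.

s̄ = (1.7 + 2.4 + 2.8 + 3.0 + 1.7 + 2.5) / 6 = 2.3500
UCL_s = B₄·s̄ = 2.089 × 2.3500 = 4.9092

4.91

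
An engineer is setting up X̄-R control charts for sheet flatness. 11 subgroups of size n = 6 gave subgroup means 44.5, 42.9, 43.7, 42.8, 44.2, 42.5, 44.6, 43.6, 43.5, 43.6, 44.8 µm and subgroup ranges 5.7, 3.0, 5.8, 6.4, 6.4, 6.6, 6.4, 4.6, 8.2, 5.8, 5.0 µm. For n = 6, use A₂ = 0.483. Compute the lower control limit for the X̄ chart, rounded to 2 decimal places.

40.89

X̄̄ = (44.5 + 42.9 + 43.7 + 42.8 + 44.2 + 42.5 + 44.6 + 43.6 + 43.5 + 43.6 + 44.8) / 11 = 480.7000 / 11 = 43.7000
R̄ = (5.7 + 3.0 + 5.8 + 6.4 + 6.4 + 6.6 + 6.4 + 4.6 + 8.2 + 5.8 + 5.0) / 11 = 63.9000 / 11 = 5.8091
LCL = X̄̄ − A₂·R̄ = 43.7000 − 0.483 × 5.8091 = 40.8942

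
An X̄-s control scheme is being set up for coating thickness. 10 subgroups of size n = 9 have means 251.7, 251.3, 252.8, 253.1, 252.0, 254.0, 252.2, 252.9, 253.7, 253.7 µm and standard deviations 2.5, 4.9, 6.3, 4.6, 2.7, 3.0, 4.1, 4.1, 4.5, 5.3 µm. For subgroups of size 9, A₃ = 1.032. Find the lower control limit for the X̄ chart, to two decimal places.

248.41

X̄̄ = (251.7 + 251.3 + 252.8 + 253.1 + 252.0 + 254.0 + 252.2 + 252.9 + 253.7 + 253.7) / 10 = 252.7400
s̄ = (2.5 + 4.9 + 6.3 + 4.6 + 2.7 + 3.0 + 4.1 + 4.1 + 4.5 + 5.3) / 10 = 4.2000
LCL = X̄̄ − A₃·s̄ = 252.7400 − 1.032 × 4.2000 = 248.4056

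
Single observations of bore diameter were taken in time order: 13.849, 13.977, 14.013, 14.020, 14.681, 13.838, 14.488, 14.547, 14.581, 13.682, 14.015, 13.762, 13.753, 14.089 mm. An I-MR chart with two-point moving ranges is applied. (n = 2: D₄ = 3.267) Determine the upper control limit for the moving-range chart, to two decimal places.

1.07

Moving ranges: 0.128, 0.036, 0.007, 0.661, 0.843, 0.650, 0.059, 0.034, 0.899, 0.333, 0.253, 0.009, 0.336; M̄R̄ = 4.2480 / 13 = 0.3268
UCL_MR = D₄·M̄R̄ = 3.267 × 0.3268 = 1.0676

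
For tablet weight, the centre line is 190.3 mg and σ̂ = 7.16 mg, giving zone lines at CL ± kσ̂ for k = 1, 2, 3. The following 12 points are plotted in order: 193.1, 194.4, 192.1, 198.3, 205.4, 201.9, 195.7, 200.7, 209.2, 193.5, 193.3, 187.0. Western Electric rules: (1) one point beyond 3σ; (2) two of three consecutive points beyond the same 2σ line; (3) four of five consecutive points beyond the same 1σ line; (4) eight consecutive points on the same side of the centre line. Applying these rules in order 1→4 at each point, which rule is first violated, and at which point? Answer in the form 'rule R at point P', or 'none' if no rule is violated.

Zone of each point (C = within 1σ̂, B = 1σ̂–2σ̂, A = 2σ̂–3σ̂, * = beyond 3σ̂; sign = side of CL): 1:+C, 2:+C, 3:+C, 4:+B, 5:+A, 6:+B, 7:+C, 8:+B, 9:+A, 10:+C, 11:+C, 12:-C
Rule 3 (four of five consecutive points beyond the same 1σ limit) is satisfied at point 8.

rule 3 at point 8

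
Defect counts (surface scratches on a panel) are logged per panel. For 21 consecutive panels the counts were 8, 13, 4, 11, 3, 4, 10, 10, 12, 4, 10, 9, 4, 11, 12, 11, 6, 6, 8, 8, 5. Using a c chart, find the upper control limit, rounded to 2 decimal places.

c̄ = (8 + 13 + 4 + 11 + 3 + 4 + 10 + 10 + 12 + 4 + 10 + 9 + 4 + 11 + 12 + 11 + 6 + 6 + 8 + 8 + 5) / 21 = 169 / 21 = 8.0476
UCL = c̄ + 3√c̄ = 8.0476 + 3 × √8.0476 = 8.0476 + 3 × 2.8368 = 16.5581

16.56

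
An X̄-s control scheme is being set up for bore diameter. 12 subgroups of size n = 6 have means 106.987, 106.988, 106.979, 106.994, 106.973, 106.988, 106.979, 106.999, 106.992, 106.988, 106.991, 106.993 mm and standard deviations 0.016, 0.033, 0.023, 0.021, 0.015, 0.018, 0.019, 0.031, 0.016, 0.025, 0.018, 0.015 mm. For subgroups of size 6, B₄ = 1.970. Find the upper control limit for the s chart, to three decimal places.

s̄ = (0.016 + 0.033 + 0.023 + 0.021 + 0.015 + 0.018 + 0.019 + 0.031 + 0.016 + 0.025 + 0.018 + 0.015) / 12 = 0.0208
UCL_s = B₄·s̄ = 1.970 × 0.0208 = 0.0410

0.041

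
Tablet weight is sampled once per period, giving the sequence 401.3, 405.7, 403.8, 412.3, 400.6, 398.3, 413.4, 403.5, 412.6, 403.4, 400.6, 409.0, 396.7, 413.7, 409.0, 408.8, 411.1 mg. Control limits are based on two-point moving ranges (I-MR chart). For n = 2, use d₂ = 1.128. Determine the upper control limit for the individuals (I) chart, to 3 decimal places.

426.019

X̄ = (401.3 + 405.7 + 403.8 + 412.3 + 400.6 + 398.3 + 413.4 + 403.5 + 412.6 + 403.4 + 400.6 + 409.0 + 396.7 + 413.7 + 409.0 + 408.8 + 411.1) / 17 = 406.1059
Moving ranges: 4.4, 1.9, 8.5, 11.7, 2.3, 15.1, 9.9, 9.1, 9.2, 2.8, 8.4, 12.3, 17.0, 4.7, 0.2, 2.3; M̄R̄ = 119.8000 / 16 = 7.4875
UCL = X̄ + 3·M̄R̄/d₂ = 406.1059 + 3 × 7.4875 / 1.128 = 426.0194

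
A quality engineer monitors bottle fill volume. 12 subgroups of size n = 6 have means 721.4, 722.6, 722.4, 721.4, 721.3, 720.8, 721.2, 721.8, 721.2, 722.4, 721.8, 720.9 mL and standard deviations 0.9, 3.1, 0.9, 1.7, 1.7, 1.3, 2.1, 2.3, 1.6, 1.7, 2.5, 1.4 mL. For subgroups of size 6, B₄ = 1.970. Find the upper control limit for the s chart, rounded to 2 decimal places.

s̄ = (0.9 + 3.1 + 0.9 + 1.7 + 1.7 + 1.3 + 2.1 + 2.3 + 1.6 + 1.7 + 2.5 + 1.4) / 12 = 1.7667
UCL_s = B₄·s̄ = 1.970 × 1.7667 = 3.4803

3.48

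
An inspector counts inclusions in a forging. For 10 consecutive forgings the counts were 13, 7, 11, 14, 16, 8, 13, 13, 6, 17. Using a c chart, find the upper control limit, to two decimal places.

c̄ = (13 + 7 + 11 + 14 + 16 + 8 + 13 + 13 + 6 + 17) / 10 = 118 / 10 = 11.8000
UCL = c̄ + 3√c̄ = 11.8000 + 3 × √11.8000 = 11.8000 + 3 × 3.4351 = 22.1053

22.11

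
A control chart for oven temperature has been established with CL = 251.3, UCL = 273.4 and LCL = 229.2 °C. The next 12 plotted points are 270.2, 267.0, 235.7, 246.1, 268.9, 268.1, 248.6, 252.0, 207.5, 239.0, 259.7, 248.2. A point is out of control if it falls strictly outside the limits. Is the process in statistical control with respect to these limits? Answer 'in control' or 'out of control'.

out of control

Compare each point to [229.2, 273.4]: sample 9 = 207.5 < LCL.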